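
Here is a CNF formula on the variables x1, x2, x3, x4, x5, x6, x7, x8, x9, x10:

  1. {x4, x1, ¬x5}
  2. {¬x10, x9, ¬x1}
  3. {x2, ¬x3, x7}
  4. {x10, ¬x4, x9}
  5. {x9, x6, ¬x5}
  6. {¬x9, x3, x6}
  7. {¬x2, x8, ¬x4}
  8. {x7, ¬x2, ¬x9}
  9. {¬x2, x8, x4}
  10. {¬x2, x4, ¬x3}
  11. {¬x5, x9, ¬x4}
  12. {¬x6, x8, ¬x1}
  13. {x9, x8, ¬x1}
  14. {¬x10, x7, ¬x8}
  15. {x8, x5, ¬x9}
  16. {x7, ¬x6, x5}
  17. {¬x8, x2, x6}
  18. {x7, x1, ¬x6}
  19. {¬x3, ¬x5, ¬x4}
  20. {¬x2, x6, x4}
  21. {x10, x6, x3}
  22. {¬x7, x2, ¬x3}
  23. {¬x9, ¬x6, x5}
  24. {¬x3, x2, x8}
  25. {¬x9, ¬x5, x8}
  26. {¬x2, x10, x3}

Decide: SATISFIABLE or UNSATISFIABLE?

SATISFIABLE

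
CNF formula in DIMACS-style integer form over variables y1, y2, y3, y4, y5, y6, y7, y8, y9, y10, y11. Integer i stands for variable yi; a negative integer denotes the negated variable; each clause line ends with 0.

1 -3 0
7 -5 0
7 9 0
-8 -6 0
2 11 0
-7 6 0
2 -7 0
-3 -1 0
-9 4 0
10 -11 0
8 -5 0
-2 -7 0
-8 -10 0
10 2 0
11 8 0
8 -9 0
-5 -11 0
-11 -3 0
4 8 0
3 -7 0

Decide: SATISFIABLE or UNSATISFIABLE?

y4 occurs only positively in the remaining clauses — set y4 = True.
y5 occurs only negated in the remaining clauses — set y5 = False.
Set y1 = False and propagate.
  then y3 is forced to False.
  then y7 is forced to False.
  then y9 is forced to True.
  then y8 is forced to True.
  then y6 is forced to False.
  then y10 is forced to False.
  then y11 is forced to False.
  then y2 is forced to True.
So y1 = False  y2 = True  y3 = False  y4 = True  y5 = False  y6 = False  y7 = False  y8 = True  y9 = True  y10 = False  y11 = False is a satisfying assignment.

SATISFIABLE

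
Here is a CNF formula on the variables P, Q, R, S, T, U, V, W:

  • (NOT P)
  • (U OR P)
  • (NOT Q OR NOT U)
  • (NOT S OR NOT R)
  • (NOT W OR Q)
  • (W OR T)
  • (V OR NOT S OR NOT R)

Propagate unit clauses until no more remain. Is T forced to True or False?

True

(NOT P) stands alone — P = False.
From (P OR U) and P = False: U = True.
From (NOT U OR NOT Q) and U = True: Q = False.
In (Q OR NOT W), Q is now false; NOT W must hold, so W = False.
In (T OR W), W is now false; T must hold, so T = True.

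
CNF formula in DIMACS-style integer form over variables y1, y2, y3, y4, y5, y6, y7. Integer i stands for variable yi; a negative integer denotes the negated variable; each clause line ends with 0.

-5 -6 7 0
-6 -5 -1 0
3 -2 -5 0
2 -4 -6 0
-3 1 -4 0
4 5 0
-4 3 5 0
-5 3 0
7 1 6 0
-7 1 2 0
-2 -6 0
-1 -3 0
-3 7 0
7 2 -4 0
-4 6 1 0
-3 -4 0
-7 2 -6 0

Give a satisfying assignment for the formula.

y1=False, y2=True, y3=True, y4=False, y5=True, y6=False, y7=True

Check each clause:
  1. (!y5 || !y6 || y7) — !y6 is true.
  2. (!y6 || !y5 || !y1) — !y6 is true.
  3. (!y5 || !y2 || y3) — y3 is true.
  4. (y2 || !y4 || !y6) — y2 is true.
  5. (!y3 || !y4 || y1) — !y4 is true.
  6. (y5 || y4) — y5 is true.
  7. (!y4 || y5 || y3) — y3 is true.
  8. (y3 || !y5) — y3 is true.
  9. (y1 || y6 || y7) — y7 is true.
  10. (y2 || y1 || !y7) — y2 is true.
  11. (!y2 || !y6) — !y6 is true.
  12. (!y1 || !y3) — !y1 is true.
  13. (!y3 || y7) — y7 is true.
  14. (y7 || y2 || !y4) — y2 is true.
  15. (!y4 || y1 || y6) — !y4 is true.
  16. (!y4 || !y3) — !y4 is true.
  17. (!y7 || !y6 || y2) — y2 is true.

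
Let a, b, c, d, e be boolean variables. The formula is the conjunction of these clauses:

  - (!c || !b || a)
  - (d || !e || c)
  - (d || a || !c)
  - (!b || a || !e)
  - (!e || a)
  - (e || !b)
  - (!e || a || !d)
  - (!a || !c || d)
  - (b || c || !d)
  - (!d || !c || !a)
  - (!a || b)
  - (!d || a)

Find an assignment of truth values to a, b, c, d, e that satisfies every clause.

a = True  b = True  c = False  d = True  e = True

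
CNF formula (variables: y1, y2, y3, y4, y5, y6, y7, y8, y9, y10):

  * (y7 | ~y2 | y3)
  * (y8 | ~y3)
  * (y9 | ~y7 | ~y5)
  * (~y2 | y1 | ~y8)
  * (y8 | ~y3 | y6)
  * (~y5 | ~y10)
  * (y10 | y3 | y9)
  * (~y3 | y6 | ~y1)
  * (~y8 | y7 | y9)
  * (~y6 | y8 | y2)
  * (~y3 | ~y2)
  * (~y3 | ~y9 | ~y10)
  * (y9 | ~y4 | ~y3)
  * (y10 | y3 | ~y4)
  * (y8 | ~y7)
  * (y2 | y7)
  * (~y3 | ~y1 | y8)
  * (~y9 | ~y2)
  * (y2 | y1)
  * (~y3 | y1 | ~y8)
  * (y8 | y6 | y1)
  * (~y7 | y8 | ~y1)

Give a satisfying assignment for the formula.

y1 = True, y2 = True, y3 = False, y4 = False, y5 = False, y6 = False, y7 = True, y8 = True, y9 = False, y10 = True

Check each clause:
  1. (~y2 | y3 | y7) — y7 is true.
  2. (y8 | ~y3) — y8 is true.
  3. (~y5 | y9 | ~y7) — ~y5 is true.
  4. (y1 | ~y2 | ~y8) — y1 is true.
  5. (y6 | y8 | ~y3) — y8 is true.
  6. (~y10 | ~y5) — ~y5 is true.
  7. (y10 | y3 | y9) — y10 is true.
  8. (~y1 | ~y3 | y6) — ~y3 is true.
  9. (~y8 | y9 | y7) — y7 is true.
  10. (~y6 | y8 | y2) — y8 is true.
  11. (~y2 | ~y3) — ~y3 is true.
  12. (~y9 | ~y10 | ~y3) — ~y3 is true.
  13. (~y3 | y9 | ~y4) — ~y4 is true.
  14. (y3 | ~y4 | y10) — y10 is true.
  15. (y8 | ~y7) — y8 is true.
  16. (y7 | y2) — y2 is true.
  17. (~y3 | ~y1 | y8) — y8 is true.
  18. (~y2 | ~y9) — ~y9 is true.
  19. (y2 | y1) — y1 is true.
  20. (y1 | ~y8 | ~y3) — y1 is true.
  21. (y8 | y1 | y6) — y8 is true.
  22. (~y1 | y8 | ~y7) — y8 is true.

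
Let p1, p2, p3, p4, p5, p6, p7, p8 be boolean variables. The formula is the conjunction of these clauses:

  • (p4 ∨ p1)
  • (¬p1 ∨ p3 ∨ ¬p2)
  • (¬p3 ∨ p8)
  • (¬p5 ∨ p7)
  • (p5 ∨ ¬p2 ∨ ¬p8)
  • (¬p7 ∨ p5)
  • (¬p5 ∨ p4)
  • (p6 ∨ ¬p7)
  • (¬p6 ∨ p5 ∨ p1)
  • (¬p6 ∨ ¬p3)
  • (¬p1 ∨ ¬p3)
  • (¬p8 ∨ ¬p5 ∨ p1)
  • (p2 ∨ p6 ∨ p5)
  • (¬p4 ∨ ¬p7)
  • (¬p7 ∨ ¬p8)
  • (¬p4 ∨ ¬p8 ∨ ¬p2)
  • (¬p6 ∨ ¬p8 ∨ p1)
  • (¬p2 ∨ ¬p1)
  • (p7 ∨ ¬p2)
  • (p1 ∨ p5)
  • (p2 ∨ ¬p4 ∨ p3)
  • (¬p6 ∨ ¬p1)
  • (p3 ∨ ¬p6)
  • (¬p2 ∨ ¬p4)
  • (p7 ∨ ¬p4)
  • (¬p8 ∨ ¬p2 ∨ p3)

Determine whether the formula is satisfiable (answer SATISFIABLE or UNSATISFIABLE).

UNSATISFIABLE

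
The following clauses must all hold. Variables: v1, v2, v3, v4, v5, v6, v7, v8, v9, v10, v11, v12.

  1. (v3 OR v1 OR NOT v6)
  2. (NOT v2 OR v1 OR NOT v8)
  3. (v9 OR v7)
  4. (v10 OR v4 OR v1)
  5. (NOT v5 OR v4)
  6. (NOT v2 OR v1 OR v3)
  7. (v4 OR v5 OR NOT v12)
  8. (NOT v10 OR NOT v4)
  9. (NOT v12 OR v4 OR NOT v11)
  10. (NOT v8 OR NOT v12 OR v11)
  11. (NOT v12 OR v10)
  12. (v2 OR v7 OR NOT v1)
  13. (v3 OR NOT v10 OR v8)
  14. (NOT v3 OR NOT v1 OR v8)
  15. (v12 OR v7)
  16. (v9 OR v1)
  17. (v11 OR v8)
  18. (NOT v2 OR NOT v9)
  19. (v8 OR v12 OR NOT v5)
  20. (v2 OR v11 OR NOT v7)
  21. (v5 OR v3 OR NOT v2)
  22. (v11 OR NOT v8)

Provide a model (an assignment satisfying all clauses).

v1=True  v2=True  v3=True  v4=False  v5=False  v6=False  v7=True  v8=True  v9=False  v10=True  v11=True  v12=False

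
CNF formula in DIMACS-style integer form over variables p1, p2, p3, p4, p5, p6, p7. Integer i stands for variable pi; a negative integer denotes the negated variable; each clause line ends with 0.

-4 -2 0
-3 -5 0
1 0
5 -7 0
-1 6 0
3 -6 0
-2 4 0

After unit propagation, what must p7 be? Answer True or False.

Unit clause (p1) sets p1 = True.
In (¬p1 ∨ p6), ¬p1 is now false; p6 must hold, so p6 = True.
From (p3 ∨ ¬p6) and p6 = True: p3 = True.
(¬p3 ∨ ¬p5): since p3 = True, the clause reduces to (¬p5). p5 = False.
(¬p7 ∨ p5): since p5 = False, the clause reduces to (¬p7). p7 = False.

False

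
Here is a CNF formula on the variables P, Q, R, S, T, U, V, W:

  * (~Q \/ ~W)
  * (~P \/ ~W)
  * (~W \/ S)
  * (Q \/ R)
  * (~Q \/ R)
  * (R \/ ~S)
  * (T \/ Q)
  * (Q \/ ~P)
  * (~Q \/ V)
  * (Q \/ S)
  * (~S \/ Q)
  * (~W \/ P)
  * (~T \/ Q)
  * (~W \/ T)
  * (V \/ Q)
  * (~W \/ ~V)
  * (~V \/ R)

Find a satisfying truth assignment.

P=True, Q=True, R=True, S=True, T=True, U=True, V=True, W=False

Check each clause:
  1. (~Q \/ ~W) — ~W is true.
  2. (~W \/ ~P) — ~W is true.
  3. (~W \/ S) — ~W is true.
  4. (R \/ Q) — Q is true.
  5. (R \/ ~Q) — R is true.
  6. (~S \/ R) — R is true.
  7. (T \/ Q) — Q is true.
  8. (Q \/ ~P) — Q is true.
  9. (V \/ ~Q) — V is true.
  10. (S \/ Q) — Q is true.
  11. (~S \/ Q) — Q is true.
  12. (P \/ ~W) — ~W is true.
  13. (Q \/ ~T) — Q is true.
  14. (T \/ ~W) — ~W is true.
  15. (V \/ Q) — Q is true.
  16. (~W \/ ~V) — ~W is true.
  17. (R \/ ~V) — R is true.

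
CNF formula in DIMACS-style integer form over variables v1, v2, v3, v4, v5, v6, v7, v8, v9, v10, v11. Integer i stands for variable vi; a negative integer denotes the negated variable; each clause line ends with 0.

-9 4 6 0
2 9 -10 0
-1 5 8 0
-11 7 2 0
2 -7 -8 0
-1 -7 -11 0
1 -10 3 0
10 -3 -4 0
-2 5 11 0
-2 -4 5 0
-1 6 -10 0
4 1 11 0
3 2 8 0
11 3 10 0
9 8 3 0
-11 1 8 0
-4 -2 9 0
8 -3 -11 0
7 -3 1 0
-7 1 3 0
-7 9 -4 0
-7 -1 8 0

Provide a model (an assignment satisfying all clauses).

v5 occurs only positively in the remaining clauses — set v5 = True.
v6 occurs only positively in the remaining clauses — set v6 = True.
Try v1 = True.
Set v2 = True and propagate.
Branch on v3: take v3 = True.
The remaining clauses are satisfied by v4 = False, v7 = False, v8 = True, v9 = False, v10 = False, v11 = False.

v1 = T, v2 = T, v3 = T, v4 = F, v5 = T, v6 = T, v7 = F, v8 = T, v9 = F, v10 = F, v11 = F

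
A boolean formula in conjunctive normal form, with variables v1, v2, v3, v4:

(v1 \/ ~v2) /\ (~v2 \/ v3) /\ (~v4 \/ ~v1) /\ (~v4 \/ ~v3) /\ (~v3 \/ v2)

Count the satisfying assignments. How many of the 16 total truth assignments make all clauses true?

Satisfying assignments:
  v1=0 v2=0 v3=0 v4=0
  v1=0 v2=0 v3=0 v4=1
  v1=1 v2=0 v3=0 v4=0
  v1=1 v2=1 v3=1 v4=0
That's 4 in total.

4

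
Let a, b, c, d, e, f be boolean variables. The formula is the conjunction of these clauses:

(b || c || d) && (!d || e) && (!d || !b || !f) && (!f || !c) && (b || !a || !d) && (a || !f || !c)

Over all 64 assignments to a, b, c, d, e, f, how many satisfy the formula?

Case analysis on d and b:
  d=T, b=T: remaining (a,c,e,f) ∈ {(F,F,T,F); (F,T,T,F); (T,F,T,F); (T,T,T,F)} — 4.
  d=T, b=F: remaining (a,c,e,f) ∈ {(F,F,T,F); (F,F,T,T); (F,T,T,F)} — 3.
  d=F, b=T: a, e free; 3 ways for (c,f) × 2^2 = 12.
  d=F, b=F: remaining (a,c,e,f) ∈ {(F,T,F,F); (F,T,T,F); (T,T,F,F); (T,T,T,F)} — 4.
Total: 4 + 3 + 12 + 4 = 23.

23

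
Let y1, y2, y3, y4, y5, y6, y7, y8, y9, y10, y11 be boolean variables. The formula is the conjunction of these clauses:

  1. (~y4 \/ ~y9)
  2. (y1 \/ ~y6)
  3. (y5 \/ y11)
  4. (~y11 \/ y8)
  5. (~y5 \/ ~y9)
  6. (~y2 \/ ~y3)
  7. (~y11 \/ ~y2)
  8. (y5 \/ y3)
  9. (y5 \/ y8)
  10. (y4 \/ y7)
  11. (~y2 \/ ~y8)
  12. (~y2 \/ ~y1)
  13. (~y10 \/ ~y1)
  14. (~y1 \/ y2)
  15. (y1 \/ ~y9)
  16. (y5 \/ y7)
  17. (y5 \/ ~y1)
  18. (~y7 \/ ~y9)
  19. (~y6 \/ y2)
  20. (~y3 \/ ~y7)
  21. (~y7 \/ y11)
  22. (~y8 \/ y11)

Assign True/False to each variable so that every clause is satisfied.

y1 = 0, y2 = 0, y3 = 1, y4 = 1, y5 = 1, y6 = 0, y7 = 0, y8 = 0, y9 = 0, y10 = 0, y11 = 0

y6 occurs only negated in the remaining clauses — set y6 = False.
y9 occurs only negated in the remaining clauses — set y9 = False.
Branch on y1: take y1 = False.
Branch on y2: take y2 = False.
For the remaining variables, y3 = True, y4 = True, y5 = True, y7 = False, y8 = False, y10 = False, y11 = False works.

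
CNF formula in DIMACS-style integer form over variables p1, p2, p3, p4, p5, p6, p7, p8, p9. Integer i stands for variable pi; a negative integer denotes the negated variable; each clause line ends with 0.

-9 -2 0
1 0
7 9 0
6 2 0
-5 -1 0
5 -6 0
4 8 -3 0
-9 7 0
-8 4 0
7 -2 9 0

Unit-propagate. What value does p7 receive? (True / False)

(p1) stands alone — p1 = True.
(¬p1 ∨ ¬p5): since p1 = True, the clause reduces to (¬p5). p5 = False.
From (p5 ∨ ¬p6) and p5 = False: p6 = False.
In (p2 ∨ p6), p6 is now false; p2 must hold, so p2 = True.
From (¬p9 ∨ ¬p2) and p2 = True: p9 = False.
In (p9 ∨ p7), p9 is now false; p7 must hold, so p7 = True.

True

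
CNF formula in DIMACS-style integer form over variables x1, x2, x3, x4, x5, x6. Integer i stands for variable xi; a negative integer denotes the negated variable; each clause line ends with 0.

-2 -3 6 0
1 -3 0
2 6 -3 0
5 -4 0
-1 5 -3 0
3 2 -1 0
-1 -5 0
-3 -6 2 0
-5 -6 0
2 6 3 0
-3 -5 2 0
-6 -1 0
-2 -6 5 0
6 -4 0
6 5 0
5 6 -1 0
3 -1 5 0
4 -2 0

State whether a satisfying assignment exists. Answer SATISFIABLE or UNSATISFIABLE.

Try x1 = False.
  then x3 is forced to False.
For the remaining variables, x2 = False, x4 = False, x5 = False, x6 = True works.
Every clause has at least one true literal under this assignment.
So x1=0, x2=0, x3=0, x4=0, x5=0, x6=1 is a satisfying assignment.

SATISFIABLE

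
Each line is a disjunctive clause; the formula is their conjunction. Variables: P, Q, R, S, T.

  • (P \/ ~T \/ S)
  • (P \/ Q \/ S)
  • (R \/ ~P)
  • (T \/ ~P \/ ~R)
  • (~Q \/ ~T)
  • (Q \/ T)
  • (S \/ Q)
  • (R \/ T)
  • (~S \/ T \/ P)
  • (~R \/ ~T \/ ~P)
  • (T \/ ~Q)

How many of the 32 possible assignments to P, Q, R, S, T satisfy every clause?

Satisfying assignments:
  P=F Q=F R=F S=T T=T
  P=F Q=F R=T S=T T=T
That's 2 in total.

2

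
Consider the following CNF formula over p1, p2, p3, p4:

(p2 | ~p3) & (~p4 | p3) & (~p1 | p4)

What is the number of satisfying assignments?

The models are:
  p1=0 p2=0 p3=0 p4=0
  p1=0 p2=1 p3=0 p4=0
  p1=0 p2=1 p3=1 p4=0
  p1=0 p2=1 p3=1 p4=1
  p1=1 p2=1 p3=1 p4=1
That's 5 in total.

5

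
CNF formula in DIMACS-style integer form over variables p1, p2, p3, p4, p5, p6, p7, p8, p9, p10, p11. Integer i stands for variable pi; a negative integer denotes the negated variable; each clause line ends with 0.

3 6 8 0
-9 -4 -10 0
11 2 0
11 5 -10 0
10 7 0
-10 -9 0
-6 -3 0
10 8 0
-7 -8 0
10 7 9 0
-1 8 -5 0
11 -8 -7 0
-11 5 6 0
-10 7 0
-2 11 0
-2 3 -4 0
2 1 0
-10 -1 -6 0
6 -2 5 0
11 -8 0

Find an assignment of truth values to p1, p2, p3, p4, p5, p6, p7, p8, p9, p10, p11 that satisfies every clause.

p1=0, p2=1, p3=1, p4=0, p5=1, p6=0, p7=1, p8=0, p9=0, p10=1, p11=1

Check each clause:
  1. (p3 OR p8 OR p6) — p3 is true.
  2. (NOT p4 OR NOT p10 OR NOT p9) — NOT p4 is true.
  3. (p11 OR p2) — p2 is true.
  4. (NOT p10 OR p11 OR p5) — p11 is true.
  5. (p7 OR p10) — p10 is true.
  6. (NOT p9 OR NOT p10) — NOT p9 is true.
  7. (NOT p3 OR NOT p6) — NOT p6 is true.
  8. (p8 OR p10) — p10 is true.
  9. (NOT p7 OR NOT p8) — NOT p8 is true.
  10. (p10 OR p7 OR p9) — p10 is true.
  11. (NOT p1 OR p8 OR NOT p5) — NOT p1 is true.
  12. (NOT p8 OR p11 OR NOT p7) — NOT p8 is true.
  13. (p5 OR NOT p11 OR p6) — p5 is true.
  14. (p7 OR NOT p10) — p7 is true.
  15. (NOT p2 OR p11) — p11 is true.
  16. (p3 OR NOT p4 OR NOT p2) — p3 is true.
  17. (p1 OR p2) — p2 is true.
  18. (NOT p10 OR NOT p6 OR NOT p1) — NOT p6 is true.
  19. (NOT p2 OR p5 OR p6) — p5 is true.
  20. (p11 OR NOT p8) — NOT p8 is true.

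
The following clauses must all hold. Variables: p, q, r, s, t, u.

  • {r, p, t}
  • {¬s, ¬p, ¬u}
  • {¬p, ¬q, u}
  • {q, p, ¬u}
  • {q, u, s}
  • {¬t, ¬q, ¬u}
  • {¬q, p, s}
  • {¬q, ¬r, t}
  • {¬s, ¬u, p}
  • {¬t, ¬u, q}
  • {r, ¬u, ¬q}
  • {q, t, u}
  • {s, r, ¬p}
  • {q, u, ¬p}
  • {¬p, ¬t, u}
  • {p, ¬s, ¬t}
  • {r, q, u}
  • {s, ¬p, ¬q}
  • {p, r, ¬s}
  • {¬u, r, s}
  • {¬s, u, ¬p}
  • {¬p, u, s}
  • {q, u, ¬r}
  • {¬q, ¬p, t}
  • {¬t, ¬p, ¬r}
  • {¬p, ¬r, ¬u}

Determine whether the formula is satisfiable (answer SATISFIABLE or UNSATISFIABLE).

p = True:
  u = True:
    propagation gives s=False, r=True; an empty clause results — contradiction.
  u = False:
    propagation gives q=False; an empty clause results — contradiction.
p = False:
  q = True:
    propagation gives s=True, u=False, t=False, r=True; an empty clause results — contradiction.
  q = False:
    propagation gives u=False, s=True, t=True; an empty clause results — contradiction.
Every branch closes, so no satisfying assignment exists.

UNSATISFIABLE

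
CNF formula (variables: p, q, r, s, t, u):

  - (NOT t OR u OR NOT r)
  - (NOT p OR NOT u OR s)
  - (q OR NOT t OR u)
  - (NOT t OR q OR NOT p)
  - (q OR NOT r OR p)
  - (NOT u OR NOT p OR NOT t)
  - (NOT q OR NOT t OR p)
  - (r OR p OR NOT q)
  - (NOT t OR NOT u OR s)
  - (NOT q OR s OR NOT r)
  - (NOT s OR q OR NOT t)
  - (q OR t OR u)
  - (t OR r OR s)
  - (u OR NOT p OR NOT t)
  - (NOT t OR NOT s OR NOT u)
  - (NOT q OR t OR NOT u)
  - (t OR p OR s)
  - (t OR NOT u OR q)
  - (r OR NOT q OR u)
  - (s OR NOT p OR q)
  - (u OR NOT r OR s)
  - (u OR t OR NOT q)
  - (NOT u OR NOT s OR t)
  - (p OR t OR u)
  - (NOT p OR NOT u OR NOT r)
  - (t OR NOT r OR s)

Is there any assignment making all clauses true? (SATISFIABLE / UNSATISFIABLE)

t = True:
  u = True:
    propagation gives p=False, q=False, r=False, s=True; an empty clause results — contradiction.
  u = False:
    propagation gives r=False, q=True; an empty clause results — contradiction.
t = False:
  u = True:
    propagation gives q=False; an empty clause results — contradiction.
  u = False:
    propagation gives q=True; an empty clause results — contradiction.
Every branch closes, so no satisfying assignment exists.

UNSATISFIABLE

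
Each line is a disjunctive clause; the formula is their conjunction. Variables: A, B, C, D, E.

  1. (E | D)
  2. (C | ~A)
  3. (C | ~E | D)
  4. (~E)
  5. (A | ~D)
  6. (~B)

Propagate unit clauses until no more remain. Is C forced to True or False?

True

(~E) stands alone — E = False.
From (E | D) and E = False: D = True.
In (A | ~D), ~D is now false; A must hold, so A = True.
From (C | ~A) and A = True: C = True.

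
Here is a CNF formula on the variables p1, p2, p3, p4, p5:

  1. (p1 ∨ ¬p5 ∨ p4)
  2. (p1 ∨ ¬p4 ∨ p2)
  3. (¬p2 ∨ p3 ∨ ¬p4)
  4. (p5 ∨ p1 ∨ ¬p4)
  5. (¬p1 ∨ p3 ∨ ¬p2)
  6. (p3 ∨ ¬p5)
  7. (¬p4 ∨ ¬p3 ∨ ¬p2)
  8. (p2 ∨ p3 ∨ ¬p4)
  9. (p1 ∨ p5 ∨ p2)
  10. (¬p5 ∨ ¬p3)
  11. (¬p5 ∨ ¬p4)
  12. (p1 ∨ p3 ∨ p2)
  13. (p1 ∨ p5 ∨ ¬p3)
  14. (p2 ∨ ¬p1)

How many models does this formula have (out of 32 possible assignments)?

2

Satisfying assignments:
  p1=F p2=T p3=F p4=F p5=F
  p1=T p2=T p3=T p4=F p5=F
That's 2 in total.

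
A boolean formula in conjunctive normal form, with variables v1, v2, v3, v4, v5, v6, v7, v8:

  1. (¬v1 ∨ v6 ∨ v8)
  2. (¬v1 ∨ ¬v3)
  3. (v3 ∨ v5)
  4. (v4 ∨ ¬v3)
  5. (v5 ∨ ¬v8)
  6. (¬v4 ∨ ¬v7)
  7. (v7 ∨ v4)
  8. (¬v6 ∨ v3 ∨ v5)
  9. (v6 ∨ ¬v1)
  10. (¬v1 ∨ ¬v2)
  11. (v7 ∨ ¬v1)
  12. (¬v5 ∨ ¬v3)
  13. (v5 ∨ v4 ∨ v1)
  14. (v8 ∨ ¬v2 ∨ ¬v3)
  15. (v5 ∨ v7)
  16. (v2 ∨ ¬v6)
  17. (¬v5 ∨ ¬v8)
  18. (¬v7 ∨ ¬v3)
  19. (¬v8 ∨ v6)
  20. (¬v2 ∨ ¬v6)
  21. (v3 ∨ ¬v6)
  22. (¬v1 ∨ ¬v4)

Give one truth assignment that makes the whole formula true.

v1=F  v2=F  v3=F  v4=F  v5=T  v6=F  v7=T  v8=F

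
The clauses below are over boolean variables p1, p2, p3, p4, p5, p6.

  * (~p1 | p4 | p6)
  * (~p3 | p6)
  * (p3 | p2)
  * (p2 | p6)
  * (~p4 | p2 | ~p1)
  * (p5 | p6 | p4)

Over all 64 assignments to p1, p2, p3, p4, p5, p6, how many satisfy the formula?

Case analysis on p6 and p2:
  p6=1, p2=1: p1, p3, p4, p5 free → 2^4 = 16.
  p6=1, p2=0: p5 free; 3 ways for (p1,p3,p4) × 2^1 = 6.
  p6=0, p2=1: 5 of the 16 assignments to (p1,p3,p4,p5) work.
  p6=0, p2=0: a clause becomes empty — 0.
Total: 16 + 6 + 5 + 0 = 27.

27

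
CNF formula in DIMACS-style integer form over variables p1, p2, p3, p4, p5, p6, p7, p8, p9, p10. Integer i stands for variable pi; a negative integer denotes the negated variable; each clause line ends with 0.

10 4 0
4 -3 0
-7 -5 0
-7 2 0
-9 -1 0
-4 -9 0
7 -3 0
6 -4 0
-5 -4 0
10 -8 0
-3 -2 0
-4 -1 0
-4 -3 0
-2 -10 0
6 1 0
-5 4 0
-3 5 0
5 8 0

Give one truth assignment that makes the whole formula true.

p3 occurs only negated in the remaining clauses — set p3 = False.
Pure literal: p6 appears only positively; assign p6 = True.
Set p1 = False and propagate.
Branch on p2: take p2 = False.
  then p7 is forced to False.
The remaining clauses are satisfied by p4 = False, p5 = False, p8 = True, p9 = True, p10 = True.
Check each clause:
  1. (p4 \/ p10) — p10 is true.
  2. (~p3 \/ p4) — ~p3 is true.
  3. (~p5 \/ ~p7) — ~p7 is true.
  4. (p2 \/ ~p7) — ~p7 is true.
  5. (~p1 \/ ~p9) — ~p1 is true.
  6. (~p4 \/ ~p9) — ~p4 is true.
  7. (p7 \/ ~p3) — ~p3 is true.
  8. (~p4 \/ p6) — ~p4 is true.
  9. (~p5 \/ ~p4) — ~p5 is true.
  10. (~p8 \/ p10) — p10 is true.
  11. (~p2 \/ ~p3) — ~p3 is true.
  12. (~p1 \/ ~p4) — ~p4 is true.
  13. (~p4 \/ ~p3) — ~p4 is true.
  14. (~p2 \/ ~p10) — ~p2 is true.
  15. (p1 \/ p6) — p6 is true.
  16. (p4 \/ ~p5) — ~p5 is true.
  17. (p5 \/ ~p3) — ~p3 is true.
  18. (p8 \/ p5) — p8 is true.

p1=False, p2=False, p3=False, p4=False, p5=False, p6=True, p7=False, p8=True, p9=True, p10=True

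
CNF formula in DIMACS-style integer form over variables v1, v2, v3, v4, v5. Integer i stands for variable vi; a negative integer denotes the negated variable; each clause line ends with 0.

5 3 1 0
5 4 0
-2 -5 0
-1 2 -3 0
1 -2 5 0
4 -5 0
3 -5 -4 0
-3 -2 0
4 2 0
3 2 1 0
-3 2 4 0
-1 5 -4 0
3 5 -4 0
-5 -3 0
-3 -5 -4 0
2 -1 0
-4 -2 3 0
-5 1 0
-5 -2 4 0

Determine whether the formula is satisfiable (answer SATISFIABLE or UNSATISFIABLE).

Branch on v1: take v1 = False.
  then v5 is forced to False.
  then v3 is forced to True.
  then v4 is forced to True.
  then v2 is forced to False.
So v1 = F  v2 = F  v3 = T  v4 = T  v5 = F is a satisfying assignment.

SATISFIABLE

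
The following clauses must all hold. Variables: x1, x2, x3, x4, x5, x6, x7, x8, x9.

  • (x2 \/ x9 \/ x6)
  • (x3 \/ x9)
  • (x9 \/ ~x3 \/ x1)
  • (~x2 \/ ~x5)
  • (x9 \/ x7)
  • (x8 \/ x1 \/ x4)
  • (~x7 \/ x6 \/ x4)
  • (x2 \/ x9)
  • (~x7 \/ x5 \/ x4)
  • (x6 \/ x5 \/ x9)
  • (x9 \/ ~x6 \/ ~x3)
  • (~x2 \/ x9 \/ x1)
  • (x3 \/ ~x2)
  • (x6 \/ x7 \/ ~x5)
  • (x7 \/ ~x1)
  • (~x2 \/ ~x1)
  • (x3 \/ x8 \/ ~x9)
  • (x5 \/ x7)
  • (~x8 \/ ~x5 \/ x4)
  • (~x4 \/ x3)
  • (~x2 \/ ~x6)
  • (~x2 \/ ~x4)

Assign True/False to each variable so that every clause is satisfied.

Set x1 = False and propagate.
Try x2 = False.
  then x9 is forced to True.
Set x3 = True and propagate.
For the remaining variables, x4 = True, x5 = True, x6 = True, x7 = False, x8 = False works.

x1=False, x2=False, x3=True, x4=True, x5=True, x6=True, x7=False, x8=False, x9=True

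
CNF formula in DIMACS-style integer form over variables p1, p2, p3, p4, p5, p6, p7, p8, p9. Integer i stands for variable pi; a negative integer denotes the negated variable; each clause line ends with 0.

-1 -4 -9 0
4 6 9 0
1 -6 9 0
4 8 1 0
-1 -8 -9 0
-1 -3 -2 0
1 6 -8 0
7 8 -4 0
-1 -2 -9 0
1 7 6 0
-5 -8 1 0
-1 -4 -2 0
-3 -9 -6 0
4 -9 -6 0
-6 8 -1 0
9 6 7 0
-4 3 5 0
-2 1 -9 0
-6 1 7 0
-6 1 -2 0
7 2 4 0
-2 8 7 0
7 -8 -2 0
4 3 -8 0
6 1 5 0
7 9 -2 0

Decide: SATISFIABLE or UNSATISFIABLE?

p7 occurs only positively in the remaining clauses — set p7 = True.
Try p1 = False.
Try p2 = False.
For the remaining variables, p3 = True, p4 = True, p5 = True, p6 = False, p8 = False, p9 = True works.
Every clause has at least one true literal under this assignment.
So p1 = F  p2 = F  p3 = T  p4 = T  p5 = T  p6 = F  p7 = T  p8 = F  p9 = T is a satisfying assignment.

SATISFIABLE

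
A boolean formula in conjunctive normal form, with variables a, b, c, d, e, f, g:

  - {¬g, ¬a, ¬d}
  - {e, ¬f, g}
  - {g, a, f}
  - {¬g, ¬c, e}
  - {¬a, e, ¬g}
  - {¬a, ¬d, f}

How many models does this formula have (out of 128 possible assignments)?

Split on g, then a.
  g=T, a=T: forces d=F; e=T; b, c, f free → 2^3 = 8.
  g=T, a=F: b, d, f free; 3 ways for (c,e) × 2^3 = 24.
  g=F, a=T: b, c free; 4 ways for (d,e,f) × 2^2 = 16.
  g=F, a=F: forces e=T; f=T; b, c, d free → 2^3 = 8.
Total: 8 + 24 + 16 + 8 = 56.

56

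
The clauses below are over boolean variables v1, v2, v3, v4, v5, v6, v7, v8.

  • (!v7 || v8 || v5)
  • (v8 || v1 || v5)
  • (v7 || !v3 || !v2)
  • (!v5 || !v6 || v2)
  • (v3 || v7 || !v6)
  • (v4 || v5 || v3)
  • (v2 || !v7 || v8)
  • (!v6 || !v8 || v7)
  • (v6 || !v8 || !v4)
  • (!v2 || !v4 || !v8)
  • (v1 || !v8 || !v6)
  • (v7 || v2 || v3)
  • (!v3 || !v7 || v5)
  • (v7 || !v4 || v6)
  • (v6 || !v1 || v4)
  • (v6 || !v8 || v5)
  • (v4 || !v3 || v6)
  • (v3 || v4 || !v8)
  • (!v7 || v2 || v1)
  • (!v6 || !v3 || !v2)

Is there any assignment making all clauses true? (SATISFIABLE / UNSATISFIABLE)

SATISFIABLE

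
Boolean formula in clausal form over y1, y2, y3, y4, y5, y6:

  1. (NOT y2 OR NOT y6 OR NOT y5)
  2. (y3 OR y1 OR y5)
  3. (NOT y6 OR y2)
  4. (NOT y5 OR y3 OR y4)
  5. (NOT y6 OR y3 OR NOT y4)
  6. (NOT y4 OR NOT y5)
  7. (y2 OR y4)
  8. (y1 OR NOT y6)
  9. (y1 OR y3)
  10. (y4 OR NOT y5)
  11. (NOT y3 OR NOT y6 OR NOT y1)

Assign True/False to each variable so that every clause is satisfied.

y6 occurs only negated in the remaining clauses — set y6 = False.
Try y1 = True.
Set y2 = True and propagate.
Branch on y3: take y3 = True.
For the remaining variables, y4 = False, y5 = False works.
Every clause has at least one true literal under this assignment.
Check each clause:
  1. (NOT y2 OR NOT y6 OR NOT y5) — NOT y6 is true.
  2. (y5 OR y3 OR y1) — y1 is true.
  3. (y2 OR NOT y6) — NOT y6 is true.
  4. (y3 OR NOT y5 OR y4) — y3 is true.
  5. (y3 OR NOT y6 OR NOT y4) — NOT y6 is true.
  6. (NOT y4 OR NOT y5) — NOT y5 is true.
  7. (y4 OR y2) — y2 is true.
  8. (y1 OR NOT y6) — y1 is true.
  9. (y3 OR y1) — y1 is true.
  10. (y4 OR NOT y5) — NOT y5 is true.
  11. (NOT y1 OR NOT y6 OR NOT y3) — NOT y6 is true.

y1 = 1, y2 = 1, y3 = 1, y4 = 0, y5 = 0, y6 = 0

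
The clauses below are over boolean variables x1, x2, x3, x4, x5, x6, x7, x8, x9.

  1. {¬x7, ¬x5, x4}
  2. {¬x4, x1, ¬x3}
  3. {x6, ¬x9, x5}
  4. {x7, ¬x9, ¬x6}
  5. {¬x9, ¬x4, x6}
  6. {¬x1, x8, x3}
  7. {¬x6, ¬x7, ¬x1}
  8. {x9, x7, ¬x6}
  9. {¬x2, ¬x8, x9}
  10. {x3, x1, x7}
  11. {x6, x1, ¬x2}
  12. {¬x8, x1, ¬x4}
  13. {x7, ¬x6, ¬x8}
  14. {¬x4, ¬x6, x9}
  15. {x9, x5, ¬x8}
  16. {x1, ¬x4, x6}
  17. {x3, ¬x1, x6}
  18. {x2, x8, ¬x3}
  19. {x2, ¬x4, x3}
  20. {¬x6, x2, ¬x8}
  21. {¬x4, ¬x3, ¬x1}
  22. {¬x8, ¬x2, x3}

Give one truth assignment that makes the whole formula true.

x1 = F, x2 = T, x3 = F, x4 = F, x5 = F, x6 = T, x7 = T, x8 = F, x9 = F

Check each clause:
  1. {¬x7, x4, ¬x5} — ¬x5 is true.
  2. {¬x3, ¬x4, x1} — ¬x4 is true.
  3. {¬x9, x6, x5} — x6 is true.
  4. {x7, ¬x9, ¬x6} — x7 is true.
  5. {¬x4, ¬x9, x6} — ¬x4 is true.
  6. {¬x1, x8, x3} — ¬x1 is true.
  7. {¬x1, ¬x6, ¬x7} — ¬x1 is true.
  8. {¬x6, x9, x7} — x7 is true.
  9. {x9, ¬x2, ¬x8} — ¬x8 is true.
  10. {x1, x7, x3} — x7 is true.
  11. {¬x2, x1, x6} — x6 is true.
  12. {¬x8, x1, ¬x4} — ¬x8 is true.
  13. {¬x6, ¬x8, x7} — ¬x8 is true.
  14. {x9, ¬x6, ¬x4} — ¬x4 is true.
  15. {x9, ¬x8, x5} — ¬x8 is true.
  16. {x1, x6, ¬x4} — ¬x4 is true.
  17. {¬x1, x6, x3} — ¬x1 is true.
  18. {¬x3, x8, x2} — x2 is true.
  19. {x2, ¬x4, x3} — x2 is true.
  20. {x2, ¬x8, ¬x6} — ¬x8 is true.
  21. {¬x4, ¬x3, ¬x1} — ¬x4 is true.
  22. {¬x2, x3, ¬x8} — ¬x8 is true.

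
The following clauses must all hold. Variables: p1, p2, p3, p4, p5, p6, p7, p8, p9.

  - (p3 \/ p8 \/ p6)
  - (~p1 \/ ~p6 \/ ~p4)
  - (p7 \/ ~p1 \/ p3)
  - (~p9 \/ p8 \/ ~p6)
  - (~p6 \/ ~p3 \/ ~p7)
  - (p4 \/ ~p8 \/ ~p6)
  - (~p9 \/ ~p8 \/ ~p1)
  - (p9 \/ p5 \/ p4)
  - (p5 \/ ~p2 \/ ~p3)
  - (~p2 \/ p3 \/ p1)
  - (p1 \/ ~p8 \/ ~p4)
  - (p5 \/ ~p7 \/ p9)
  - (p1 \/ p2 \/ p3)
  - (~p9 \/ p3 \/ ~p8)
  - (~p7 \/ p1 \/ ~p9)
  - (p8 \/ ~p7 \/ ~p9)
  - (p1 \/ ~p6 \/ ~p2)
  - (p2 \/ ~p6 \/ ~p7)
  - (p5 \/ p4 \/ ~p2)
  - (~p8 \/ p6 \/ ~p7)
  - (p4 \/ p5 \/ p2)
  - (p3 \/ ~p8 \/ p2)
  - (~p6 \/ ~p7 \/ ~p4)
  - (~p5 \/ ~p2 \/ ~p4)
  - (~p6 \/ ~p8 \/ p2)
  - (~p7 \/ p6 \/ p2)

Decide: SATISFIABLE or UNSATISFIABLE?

SATISFIABLE

Try p1 = True.
The remaining clauses are satisfied by p2 = True, p3 = True, p4 = False, p5 = True, p6 = False, p7 = False, p8 = False, p9 = False.
So p1=T, p2=T, p3=T, p4=F, p5=T, p6=F, p7=F, p8=F, p9=F is a satisfying assignment.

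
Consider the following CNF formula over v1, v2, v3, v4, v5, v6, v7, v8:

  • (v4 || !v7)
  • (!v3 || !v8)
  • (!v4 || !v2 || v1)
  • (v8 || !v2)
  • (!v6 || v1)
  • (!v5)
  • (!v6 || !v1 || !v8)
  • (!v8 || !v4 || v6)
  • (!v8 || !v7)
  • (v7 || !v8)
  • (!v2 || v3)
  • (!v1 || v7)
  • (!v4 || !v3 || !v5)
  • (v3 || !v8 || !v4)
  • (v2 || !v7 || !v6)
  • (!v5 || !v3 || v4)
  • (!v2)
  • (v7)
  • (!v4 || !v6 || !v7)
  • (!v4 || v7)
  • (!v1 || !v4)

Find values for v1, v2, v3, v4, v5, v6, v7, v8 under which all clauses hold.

v1 = False  v2 = False  v3 = True  v4 = True  v5 = False  v6 = False  v7 = True  v8 = False

Unit propagation: (!v5) forces v5 = False.
The clause (!v2) is unit: v2 must be False.
(v7) is a unit clause, so v7 = True.
(v4) is a unit clause, so v4 = True.
Unit propagation: (!v8) forces v8 = False.
Unit propagation: (!v6) forces v6 = False.
(!v1) is a unit clause, so v1 = False.
v3 is now unconstrained; take v3 = True.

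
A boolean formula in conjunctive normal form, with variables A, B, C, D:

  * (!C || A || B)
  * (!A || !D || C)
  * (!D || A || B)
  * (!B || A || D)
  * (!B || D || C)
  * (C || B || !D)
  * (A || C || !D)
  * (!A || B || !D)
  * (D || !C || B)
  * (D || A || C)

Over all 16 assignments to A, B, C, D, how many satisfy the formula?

4

Satisfying assignments:
  A=0 B=1 C=1 D=1
  A=1 B=0 C=0 D=0
  A=1 B=1 C=1 D=0
  A=1 B=1 C=1 D=1
That's 4 in total.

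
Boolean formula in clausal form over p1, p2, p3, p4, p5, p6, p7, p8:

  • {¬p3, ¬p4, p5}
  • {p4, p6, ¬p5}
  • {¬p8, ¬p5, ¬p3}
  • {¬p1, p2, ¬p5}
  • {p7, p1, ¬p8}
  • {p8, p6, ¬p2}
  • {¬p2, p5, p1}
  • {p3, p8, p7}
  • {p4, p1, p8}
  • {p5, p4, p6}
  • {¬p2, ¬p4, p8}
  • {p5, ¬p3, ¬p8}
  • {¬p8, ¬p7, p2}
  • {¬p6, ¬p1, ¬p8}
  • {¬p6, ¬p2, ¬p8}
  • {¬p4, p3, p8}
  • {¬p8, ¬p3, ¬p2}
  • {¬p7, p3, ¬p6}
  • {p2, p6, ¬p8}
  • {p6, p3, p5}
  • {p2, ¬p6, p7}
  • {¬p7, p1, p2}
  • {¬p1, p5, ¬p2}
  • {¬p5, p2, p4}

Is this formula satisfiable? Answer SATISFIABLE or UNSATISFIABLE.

SATISFIABLE

Branch on p1: take p1 = False.
Set p2 = True and propagate.
  then p5 is forced to True.
The remaining clauses are satisfied by p3 = False, p4 = True, p6 = False, p7 = True, p8 = True.
Every clause has at least one true literal under this assignment.
So p1 = F  p2 = T  p3 = F  p4 = T  p5 = T  p6 = F  p7 = T  p8 = T is a satisfying assignment.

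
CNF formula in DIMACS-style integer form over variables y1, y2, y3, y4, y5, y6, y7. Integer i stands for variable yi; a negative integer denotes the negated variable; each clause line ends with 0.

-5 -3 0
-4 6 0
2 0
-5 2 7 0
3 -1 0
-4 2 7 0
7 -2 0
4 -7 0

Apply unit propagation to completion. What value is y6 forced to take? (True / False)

True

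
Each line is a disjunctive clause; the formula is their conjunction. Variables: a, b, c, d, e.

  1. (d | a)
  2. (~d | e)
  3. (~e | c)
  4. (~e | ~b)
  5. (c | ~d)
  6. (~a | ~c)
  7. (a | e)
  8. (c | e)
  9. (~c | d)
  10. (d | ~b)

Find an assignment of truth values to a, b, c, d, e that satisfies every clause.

a = F, b = F, c = T, d = T, e = T

Check each clause:
  1. (a | d) — d is true.
  2. (~d | e) — e is true.
  3. (~e | c) — c is true.
  4. (~e | ~b) — ~b is true.
  5. (~d | c) — c is true.
  6. (~c | ~a) — ~a is true.
  7. (a | e) — e is true.
  8. (e | c) — c is true.
  9. (~c | d) — d is true.
  10. (d | ~b) — d is true.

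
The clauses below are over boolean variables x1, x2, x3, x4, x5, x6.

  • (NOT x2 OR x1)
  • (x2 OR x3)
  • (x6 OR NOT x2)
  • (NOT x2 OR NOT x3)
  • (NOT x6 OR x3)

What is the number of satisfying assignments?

Split on x2, then x3.
  x2=1, x3=1: a clause becomes empty — 0.
  x2=1, x3=0: a clause becomes empty — 0.
  x2=0, x3=1: x1, x4, x5, x6 free → 2^4 = 16.
  x2=0, x3=0: a clause becomes empty — 0.
Total: 0 + 0 + 16 + 0 = 16.

16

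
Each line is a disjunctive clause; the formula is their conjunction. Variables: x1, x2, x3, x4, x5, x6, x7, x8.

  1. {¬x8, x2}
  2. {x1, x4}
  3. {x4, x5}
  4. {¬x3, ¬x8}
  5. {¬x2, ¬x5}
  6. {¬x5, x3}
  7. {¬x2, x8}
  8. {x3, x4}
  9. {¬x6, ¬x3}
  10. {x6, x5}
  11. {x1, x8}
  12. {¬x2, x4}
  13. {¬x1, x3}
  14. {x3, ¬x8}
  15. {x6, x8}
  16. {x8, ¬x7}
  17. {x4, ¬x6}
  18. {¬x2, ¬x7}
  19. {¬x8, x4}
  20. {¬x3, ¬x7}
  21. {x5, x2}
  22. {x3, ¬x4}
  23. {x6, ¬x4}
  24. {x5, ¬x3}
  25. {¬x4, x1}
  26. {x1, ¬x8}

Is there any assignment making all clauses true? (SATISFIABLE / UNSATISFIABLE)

x3 = True:
  propagation gives x8=False, x2=False, x6=False; an empty clause results — contradiction.
x3 = False:
  propagation gives x5=False, x4=True; an empty clause results — contradiction.
Every branch closes, so no satisfying assignment exists.

UNSATISFIABLE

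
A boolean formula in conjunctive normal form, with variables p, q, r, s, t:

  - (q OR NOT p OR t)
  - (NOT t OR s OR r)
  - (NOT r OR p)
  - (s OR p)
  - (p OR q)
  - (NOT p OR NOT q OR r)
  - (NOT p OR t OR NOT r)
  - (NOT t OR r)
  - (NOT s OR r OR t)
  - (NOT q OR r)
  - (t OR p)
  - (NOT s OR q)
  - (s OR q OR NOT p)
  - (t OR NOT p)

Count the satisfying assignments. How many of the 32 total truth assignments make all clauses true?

2

The models are:
  p=T q=T r=T s=F t=T
  p=T q=T r=T s=T t=T
Count: 2.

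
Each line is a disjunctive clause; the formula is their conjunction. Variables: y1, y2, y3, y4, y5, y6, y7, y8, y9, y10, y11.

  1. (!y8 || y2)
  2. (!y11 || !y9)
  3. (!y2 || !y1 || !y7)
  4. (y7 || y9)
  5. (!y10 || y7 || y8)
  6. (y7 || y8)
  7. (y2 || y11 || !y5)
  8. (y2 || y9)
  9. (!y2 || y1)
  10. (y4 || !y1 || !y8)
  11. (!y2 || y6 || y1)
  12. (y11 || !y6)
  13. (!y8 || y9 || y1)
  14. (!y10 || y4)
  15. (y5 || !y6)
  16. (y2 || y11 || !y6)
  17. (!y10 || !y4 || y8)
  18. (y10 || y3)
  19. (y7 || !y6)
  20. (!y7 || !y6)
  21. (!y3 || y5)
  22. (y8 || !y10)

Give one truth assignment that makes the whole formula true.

Branch on y1: take y1 = True.
Branch on y2: take y2 = True.
  then y7 is forced to False.
  then y9 is forced to True.
  then y11 is forced to False.
  then y8 is forced to True.
  then y4 is forced to True.
  then y6 is forced to False.
Try y3 = True.
  then y5 is forced to True.
y10 is now unconstrained; take y10 = True.

y1=True  y2=True  y3=True  y4=True  y5=True  y6=False  y7=False  y8=True  y9=True  y10=True  y11=False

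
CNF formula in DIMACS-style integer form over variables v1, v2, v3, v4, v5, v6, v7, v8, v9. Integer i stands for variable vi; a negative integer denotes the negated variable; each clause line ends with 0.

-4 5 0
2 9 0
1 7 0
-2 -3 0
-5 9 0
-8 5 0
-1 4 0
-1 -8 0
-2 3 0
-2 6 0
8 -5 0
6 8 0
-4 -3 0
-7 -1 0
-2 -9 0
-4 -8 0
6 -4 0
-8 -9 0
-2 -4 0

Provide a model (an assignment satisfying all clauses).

v1=F, v2=F, v3=F, v4=F, v5=F, v6=T, v7=T, v8=F, v9=T

v6 occurs only positively in the remaining clauses — set v6 = True.
Try v1 = False.
  then v7 is forced to True.
Set v2 = False and propagate.
  then v9 is forced to True.
  then v8 is forced to False.
  then v5 is forced to False.
  then v4 is forced to False.
v3 is now unconstrained; take v3 = False.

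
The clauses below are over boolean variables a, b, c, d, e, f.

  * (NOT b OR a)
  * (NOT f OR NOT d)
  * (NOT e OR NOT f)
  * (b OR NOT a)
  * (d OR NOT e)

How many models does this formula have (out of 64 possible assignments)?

16

Case analysis on a and b:
  a=T, b=T: c free; 4 ways for (d,e,f) × 2^1 = 8.
  a=T, b=F: a clause becomes empty — 0.
  a=F, b=T: a clause becomes empty — 0.
  a=F, b=F: c free; 4 ways for (d,e,f) × 2^1 = 8.
Total: 8 + 0 + 0 + 8 = 16.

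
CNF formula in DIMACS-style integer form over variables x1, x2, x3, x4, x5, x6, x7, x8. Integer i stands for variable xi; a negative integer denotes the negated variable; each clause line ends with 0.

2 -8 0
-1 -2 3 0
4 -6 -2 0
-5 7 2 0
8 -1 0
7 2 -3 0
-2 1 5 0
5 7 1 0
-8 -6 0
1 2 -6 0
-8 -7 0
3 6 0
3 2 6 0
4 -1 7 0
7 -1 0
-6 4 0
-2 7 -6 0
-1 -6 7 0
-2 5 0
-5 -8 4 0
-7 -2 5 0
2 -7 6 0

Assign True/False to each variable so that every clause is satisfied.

x1=False  x2=True  x3=False  x4=True  x5=True  x6=True  x7=True  x8=False

x4 occurs only positively in the remaining clauses — set x4 = True.
Try x1 = False.
Branch on x2: take x2 = True.
  then x5 is forced to True.
Set x3 = False and propagate.
  then x6 is forced to True.
  then x8 is forced to False.
  then x7 is forced to True.
Check each clause:
  1. (~x8 | x2) — ~x8 is true.
  2. (x3 | ~x2 | ~x1) — ~x1 is true.
  3. (x4 | ~x2 | ~x6) — x4 is true.
  4. (x7 | ~x5 | x2) — x2 is true.
  5. (~x1 | x8) — ~x1 is true.
  6. (x2 | x7 | ~x3) — x2 is true.
  7. (x1 | ~x2 | x5) — x5 is true.
  8. (x7 | x1 | x5) — x5 is true.
  9. (~x6 | ~x8) — ~x8 is true.
  10. (x1 | ~x6 | x2) — x2 is true.
  11. (~x8 | ~x7) — ~x8 is true.
  12. (x6 | x3) — x6 is true.
  13. (x3 | x2 | x6) — x2 is true.
  14. (x4 | ~x1 | x7) — x4 is true.
  15. (~x1 | x7) — ~x1 is true.
  16. (x4 | ~x6) — x4 is true.
  17. (~x2 | ~x6 | x7) — x7 is true.
  18. (~x6 | x7 | ~x1) — ~x1 is true.
  19. (x5 | ~x2) — x5 is true.
  20. (x4 | ~x8 | ~x5) — ~x8 is true.
  21. (~x7 | ~x2 | x5) — x5 is true.
  22. (x6 | x2 | ~x7) — x2 is true.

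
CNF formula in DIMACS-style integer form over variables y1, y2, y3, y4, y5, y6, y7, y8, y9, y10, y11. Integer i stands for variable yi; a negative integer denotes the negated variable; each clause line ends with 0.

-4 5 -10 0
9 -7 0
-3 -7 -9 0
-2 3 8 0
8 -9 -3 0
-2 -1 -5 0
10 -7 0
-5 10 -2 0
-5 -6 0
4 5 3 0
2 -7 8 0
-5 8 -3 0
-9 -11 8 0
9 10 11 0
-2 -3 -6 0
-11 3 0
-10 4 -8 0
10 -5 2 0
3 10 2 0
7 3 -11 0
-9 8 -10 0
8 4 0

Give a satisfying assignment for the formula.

Pure literal: y6 appears only negated; assign y6 = False.
Try y1 = True.
For the remaining variables, y2 = False, y3 = True, y4 = False, y5 = False, y7 = False, y8 = True, y9 = True, y10 = False, y11 = False works.

y1=T  y2=F  y3=T  y4=F  y5=F  y6=F  y7=F  y8=T  y9=T  y10=F  y11=F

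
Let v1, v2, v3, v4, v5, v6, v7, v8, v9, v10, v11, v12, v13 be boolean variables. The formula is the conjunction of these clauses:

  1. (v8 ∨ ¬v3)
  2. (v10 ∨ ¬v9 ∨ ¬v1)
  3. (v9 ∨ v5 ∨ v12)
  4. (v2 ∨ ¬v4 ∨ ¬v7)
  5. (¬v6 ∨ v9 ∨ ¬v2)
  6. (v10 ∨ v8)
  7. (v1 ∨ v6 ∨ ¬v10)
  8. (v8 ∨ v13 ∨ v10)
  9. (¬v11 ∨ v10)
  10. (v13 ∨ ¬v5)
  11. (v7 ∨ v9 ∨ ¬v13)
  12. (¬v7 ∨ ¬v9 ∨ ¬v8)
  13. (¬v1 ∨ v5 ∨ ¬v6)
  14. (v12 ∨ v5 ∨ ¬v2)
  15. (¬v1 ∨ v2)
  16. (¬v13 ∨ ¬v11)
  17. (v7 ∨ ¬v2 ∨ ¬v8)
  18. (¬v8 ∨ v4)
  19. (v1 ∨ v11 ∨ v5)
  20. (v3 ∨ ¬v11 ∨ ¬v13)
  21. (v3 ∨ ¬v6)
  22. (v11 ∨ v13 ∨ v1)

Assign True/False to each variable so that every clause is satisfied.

v1=True  v2=True  v3=False  v4=False  v5=False  v6=False  v7=False  v8=False  v9=True  v10=True  v11=False  v12=True  v13=False

Check each clause:
  1. (¬v3 ∨ v8) — ¬v3 is true.
  2. (v10 ∨ ¬v1 ∨ ¬v9) — v10 is true.
  3. (v5 ∨ v9 ∨ v12) — v9 is true.
  4. (v2 ∨ ¬v4 ∨ ¬v7) — ¬v7 is true.
  5. (¬v6 ∨ ¬v2 ∨ v9) — v9 is true.
  6. (v8 ∨ v10) — v10 is true.
  7. (¬v10 ∨ v1 ∨ v6) — v1 is true.
  8. (v10 ∨ v8 ∨ v13) — v10 is true.
  9. (v10 ∨ ¬v11) — v10 is true.
  10. (v13 ∨ ¬v5) — ¬v5 is true.
  11. (¬v13 ∨ v7 ∨ v9) — v9 is true.
  12. (¬v8 ∨ ¬v9 ∨ ¬v7) — ¬v8 is true.
  13. (¬v1 ∨ ¬v6 ∨ v5) — ¬v6 is true.
  14. (¬v2 ∨ v12 ∨ v5) — v12 is true.
  15. (¬v1 ∨ v2) — v2 is true.
  16. (¬v11 ∨ ¬v13) — ¬v13 is true.
  17. (¬v2 ∨ ¬v8 ∨ v7) — ¬v8 is true.
  18. (v4 ∨ ¬v8) — ¬v8 is true.
  19. (v11 ∨ v5 ∨ v1) — v1 is true.
  20. (¬v11 ∨ ¬v13 ∨ v3) — ¬v13 is true.
  21. (¬v6 ∨ v3) — ¬v6 is true.
  22. (v11 ∨ v13 ∨ v1) — v1 is true.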